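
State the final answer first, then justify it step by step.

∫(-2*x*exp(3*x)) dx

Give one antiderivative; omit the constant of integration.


The answer is -2*x*exp(3*x)/3 + 2*exp(3*x)/9.
Step 1. Integrate ∫(-2*x*exp(3*x)) dx by parts with u = x, dv = (-2*exp(3*x)) dx, so v = -2*exp(3*x)/3: now -2*x*exp(3*x)/3 + ∫(2*exp(3*x)/3) dx.
Step 2. Evaluate the standard form: now -2*x*exp(3*x)/3 + 2*exp(3*x)/9.
Answer: -2*x*exp(3*x)/3 + 2*exp(3*x)/9.


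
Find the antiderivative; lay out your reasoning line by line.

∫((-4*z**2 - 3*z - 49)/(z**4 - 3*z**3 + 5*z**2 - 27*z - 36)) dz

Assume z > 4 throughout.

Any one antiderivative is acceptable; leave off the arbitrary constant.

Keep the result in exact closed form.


Step 1. Decompose ∫((-4*z**2 - 3*z - 49)/(z**4 - 3*z**3 + 5*z**2 - 27*z - 36)) dz by partial fractions, (-4*z**2 - 3*z - 49)/(z**4 - 3*z**3 + 5*z**2 - 27*z - 36) = 1/(z**2 + 9) + 1/(z + 1) - 1/(z - 4): now ∫(-1/(z - 4)) dz + ∫(1/(z + 1)) dz + ∫(1/(z**2 + 9)) dz.
Step 2. Evaluate the standard form [assuming z > -1]: now log(z + 1) + ∫(-1/(z - 4)) dz + ∫(1/(z**2 + 9)) dz.
Step 3. Evaluate the standard form [assuming z > 4]: now -log(z - 4) + log(z + 1) + ∫(1/(z**2 + 9)) dz.
Step 4. Evaluate the standard form: now -log(z - 4) + log(z + 1) + atan(z/3)/3.
Answer: -log(z - 4) + log(z + 1) + atan(z/3)/3.


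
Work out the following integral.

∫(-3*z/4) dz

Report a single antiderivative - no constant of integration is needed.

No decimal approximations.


Answer: -3*z**2/8.


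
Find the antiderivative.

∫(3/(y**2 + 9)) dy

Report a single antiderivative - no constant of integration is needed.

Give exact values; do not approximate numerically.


Answer: atan(y/3).


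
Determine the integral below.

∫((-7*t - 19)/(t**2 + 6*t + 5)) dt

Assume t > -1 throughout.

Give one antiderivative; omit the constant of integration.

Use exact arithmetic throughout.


Answer: -3*log(t + 1) - 4*log(t + 5).


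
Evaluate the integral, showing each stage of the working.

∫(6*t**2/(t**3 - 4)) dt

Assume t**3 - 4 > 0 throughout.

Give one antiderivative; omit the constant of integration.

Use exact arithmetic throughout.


Step 1. Substitute u = t**3 - 4, turning ∫(6*t**2/(t**3 - 4)) dt into ∫(2/u) du: now ∫(2/u) du.
Step 2. Evaluate the standard form [assuming u > 0]: now 2*log(u).
Step 3. Substitute back u = t**3 - 4: now 2*log(t**3 - 4).
Answer: 2*log(t**3 - 4).


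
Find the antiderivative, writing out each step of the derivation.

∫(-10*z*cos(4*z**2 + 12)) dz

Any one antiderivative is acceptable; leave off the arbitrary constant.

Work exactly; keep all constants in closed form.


Step 1. Substitute u = z**2 + 3, turning ∫(-10*z*cos(4*z**2 + 12)) dz into ∫(-5*cos(4*u)) du: now ∫(-5*cos(4*u)) du.
Step 2. Evaluate the standard form: now -5*sin(4*u)/4.
Step 3. Substitute back u = z**2 + 3: now -5*sin(4*z**2 + 12)/4.
Answer: -5*sin(4*z**2 + 12)/4.


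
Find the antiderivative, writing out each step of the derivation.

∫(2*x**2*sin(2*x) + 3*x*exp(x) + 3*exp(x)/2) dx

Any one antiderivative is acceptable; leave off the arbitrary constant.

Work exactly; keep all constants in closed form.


Step 1. Rewrite: now ∫(3*x*exp(x)) dx + ∫(2*x**2*sin(2*x)) dx + ∫(3*exp(x)/2) dx.
Step 2. Integrate ∫(2*x**2*sin(2*x)) dx by parts with u = x**2, dv = (2*sin(2*x)) dx, so v = -cos(2*x): now -x**2*cos(2*x) + ∫(3*x*exp(x)) dx + ∫(2*x*cos(2*x)) dx + ∫(3*exp(x)/2) dx.
Step 3. Integrate ∫(2*x*cos(2*x)) dx by parts with u = x, dv = (2*cos(2*x)) dx, so v = sin(2*x): now -x**2*cos(2*x) + x*sin(2*x) + ∫(3*x*exp(x)) dx + ∫(3*exp(x)/2) dx + ∫(-sin(2*x)) dx.
Step 4. Evaluate the standard form: now -x**2*cos(2*x) + x*sin(2*x) + cos(2*x)/2 + ∫(3*x*exp(x)) dx + ∫(3*exp(x)/2) dx.
Step 5. Evaluate the standard form: now -x**2*cos(2*x) + x*sin(2*x) + 3*exp(x)/2 + cos(2*x)/2 + ∫(3*x*exp(x)) dx.
Step 6. Integrate ∫(3*x*exp(x)) dx by parts with u = x, dv = (3*exp(x)) dx, so v = 3*exp(x): now -x**2*cos(2*x) + 3*x*exp(x) + x*sin(2*x) + 3*exp(x)/2 + cos(2*x)/2 + ∫(-3*exp(x)) dx.
Step 7. Evaluate the standard form: now -x**2*cos(2*x) + 3*x*exp(x) + x*sin(2*x) - 3*exp(x)/2 + cos(2*x)/2.
Answer: -x**2*cos(2*x) + 3*x*exp(x) + x*sin(2*x) - 3*exp(x)/2 + cos(2*x)/2.


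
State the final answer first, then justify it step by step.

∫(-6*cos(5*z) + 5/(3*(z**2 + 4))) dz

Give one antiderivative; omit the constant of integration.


The answer is -6*sin(5*z)/5 + 5*atan(z/2)/6.
Step 1. Rewrite: now ∫(5/(3*(z**2 + 4))) dz + ∫(-6*cos(5*z)) dz.
Step 2. Evaluate the standard form: now -6*sin(5*z)/5 + ∫(5/(3*(z**2 + 4))) dz.
Step 3. Evaluate the standard form: now -6*sin(5*z)/5 + 5*atan(z/2)/6.
Answer: -6*sin(5*z)/5 + 5*atan(z/2)/6.


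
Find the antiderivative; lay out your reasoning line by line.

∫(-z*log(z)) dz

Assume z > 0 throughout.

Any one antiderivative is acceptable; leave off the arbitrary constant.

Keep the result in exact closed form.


Step 1. Integrate ∫(-z*log(z)) dz by parts with u = log(z), dv = (-z) dz, so v = -z**2/2 [assuming z > 0]: now -z**2*log(z)/2 + ∫(z/2) dz.
Step 2. Evaluate the standard form: now -z**2*log(z)/2 + z**2/4.
Answer: -z**2*log(z)/2 + z**2/4.


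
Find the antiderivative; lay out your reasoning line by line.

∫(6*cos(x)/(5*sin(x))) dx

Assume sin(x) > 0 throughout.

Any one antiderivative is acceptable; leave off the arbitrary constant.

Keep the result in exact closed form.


Step 1. Substitute u = sin(x), turning ∫(6*cos(x)/(5*sin(x))) dx into ∫(6/(5*u)) du: now ∫(6/(5*u)) du.
Step 2. Evaluate the standard form [assuming u > 0]: now 6*log(u)/5.
Step 3. Substitute back u = sin(x): now 6*log(sin(x))/5.
Answer: 6*log(sin(x))/5.


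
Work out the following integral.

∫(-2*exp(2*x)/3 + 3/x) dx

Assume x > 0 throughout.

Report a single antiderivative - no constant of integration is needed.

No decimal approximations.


Answer: -exp(2*x)/3 + 3*log(x).


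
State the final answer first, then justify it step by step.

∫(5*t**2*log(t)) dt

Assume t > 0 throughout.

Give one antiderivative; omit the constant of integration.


The answer is 5*t**3*log(t)/3 - 5*t**3/9.
Step 1. Integrate ∫(5*t**2*log(t)) dt by parts with u = log(t), dv = (5*t**2) dt, so v = 5*t**3/3 [assuming t > 0]: now 5*t**3*log(t)/3 + ∫(-5*t**2/3) dt.
Step 2. Evaluate the standard form: now 5*t**3*log(t)/3 - 5*t**3/9.
Answer: 5*t**3*log(t)/3 - 5*t**3/9.


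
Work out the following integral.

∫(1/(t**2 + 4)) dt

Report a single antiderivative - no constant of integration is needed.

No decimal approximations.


Answer: atan(t/2)/2.


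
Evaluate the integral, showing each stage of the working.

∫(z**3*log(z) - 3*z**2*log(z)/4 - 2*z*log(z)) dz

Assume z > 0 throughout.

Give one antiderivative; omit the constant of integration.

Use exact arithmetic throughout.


Step 1. Rewrite: now ∫(-2*z*log(z)) dz + ∫(-3*z**2*log(z)/4) dz + ∫(z**3*log(z)) dz.
Step 2. Integrate ∫(-3*z**2*log(z)/4) dz by parts with u = log(z), dv = (-3*z**2/4) dz, so v = -z**3/4 [assuming z > 0]: now -z**3*log(z)/4 + ∫(z**2/4) dz + ∫(-2*z*log(z)) dz + ∫(z**3*log(z)) dz.
Step 3. Evaluate the standard form: now -z**3*log(z)/4 + z**3/12 + ∫(-2*z*log(z)) dz + ∫(z**3*log(z)) dz.
Step 4. Integrate ∫(z**3*log(z)) dz by parts with u = log(z), dv = (z**3) dz, so v = z**4/4 [assuming z > 0]: now z**4*log(z)/4 - z**3*log(z)/4 + z**3/12 + ∫(-z**3/4) dz + ∫(-2*z*log(z)) dz.
Step 5. Evaluate the standard form: now z**4*log(z)/4 - z**4/16 - z**3*log(z)/4 + z**3/12 + ∫(-2*z*log(z)) dz.
Step 6. Integrate ∫(-2*z*log(z)) dz by parts with u = log(z), dv = (-2*z) dz, so v = -z**2 [assuming z > 0]: now z**4*log(z)/4 - z**4/16 - z**3*log(z)/4 + z**3/12 - z**2*log(z) + ∫(z) dz.
Step 7. Evaluate the standard form: now z**4*log(z)/4 - z**4/16 - z**3*log(z)/4 + z**3/12 - z**2*log(z) + z**2/2.
Answer: z**4*log(z)/4 - z**4/16 - z**3*log(z)/4 + z**3/12 - z**2*log(z) + z**2/2.


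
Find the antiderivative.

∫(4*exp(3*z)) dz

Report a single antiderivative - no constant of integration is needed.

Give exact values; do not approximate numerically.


Answer: 4*exp(3*z)/3.


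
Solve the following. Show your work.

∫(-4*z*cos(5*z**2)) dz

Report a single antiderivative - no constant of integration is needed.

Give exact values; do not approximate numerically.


Step 1. Substitute u = z**2, turning ∫(-4*z*cos(5*z**2)) dz into ∫(-2*cos(5*u)) du: now ∫(-2*cos(5*u)) du.
Step 2. Evaluate the standard form: now -2*sin(5*u)/5.
Step 3. Substitute back u = z**2: now -2*sin(5*z**2)/5.
Answer: -2*sin(5*z**2)/5.


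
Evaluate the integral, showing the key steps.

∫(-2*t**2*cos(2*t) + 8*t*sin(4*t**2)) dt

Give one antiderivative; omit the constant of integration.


Step 1. Rewrite: now ∫(8*t*sin(4*t**2)) dt + ∫(-2*t**2*cos(2*t)) dt.
Step 2. Integrate ∫(-2*t**2*cos(2*t)) dt by parts with u = t**2, dv = (-2*cos(2*t)) dt, so v = -sin(2*t): now -t**2*sin(2*t) + ∫(2*t*sin(2*t)) dt + ∫(8*t*sin(4*t**2)) dt.
Step 3. Integrate ∫(2*t*sin(2*t)) dt by parts with u = t, dv = (2*sin(2*t)) dt, so v = -cos(2*t): now -t**2*sin(2*t) - t*cos(2*t) + ∫(8*t*sin(4*t**2)) dt + ∫(cos(2*t)) dt.
Step 4. Evaluate the standard form: now -t**2*sin(2*t) - t*cos(2*t) + sin(2*t)/2 + ∫(8*t*sin(4*t**2)) dt.
Step 5. Substitute u = t**2, turning ∫(8*t*sin(4*t**2)) dt into ∫(4*sin(4*u)) du: now -t**2*sin(2*t) - t*cos(2*t) + sin(2*t)/2 + ∫(4*sin(4*u)) du.
Step 6. Evaluate the standard form: now -t**2*sin(2*t) - t*cos(2*t) + sin(2*t)/2 - cos(4*u).
Step 7. Substitute back u = t**2: now -t**2*sin(2*t) - t*cos(2*t) + sin(2*t)/2 - cos(4*t**2).
Answer: -t**2*sin(2*t) - t*cos(2*t) + sin(2*t)/2 - cos(4*t**2).


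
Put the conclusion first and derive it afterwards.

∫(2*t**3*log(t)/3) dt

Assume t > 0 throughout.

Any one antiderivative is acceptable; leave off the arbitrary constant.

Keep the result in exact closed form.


The answer is t**4*log(t)/6 - t**4/24.
Step 1. Integrate ∫(2*t**3*log(t)/3) dt by parts with u = log(t), dv = (2*t**3/3) dt, so v = t**4/6 [assuming t > 0]: now t**4*log(t)/6 + ∫(-t**3/6) dt.
Step 2. Evaluate the standard form: now t**4*log(t)/6 - t**4/24.
Answer: t**4*log(t)/6 - t**4/24.


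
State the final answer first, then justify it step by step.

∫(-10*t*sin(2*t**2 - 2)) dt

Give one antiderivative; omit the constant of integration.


The answer is 5*cos(2*t**2 - 2)/2.
Step 1. Substitute u = t**2 - 1, turning ∫(-10*t*sin(2*t**2 - 2)) dt into ∫(-5*sin(2*u)) du: now ∫(-5*sin(2*u)) du.
Step 2. Evaluate the standard form: now 5*cos(2*u)/2.
Step 3. Substitute back u = t**2 - 1: now 5*cos(2*t**2 - 2)/2.
Answer: 5*cos(2*t**2 - 2)/2.


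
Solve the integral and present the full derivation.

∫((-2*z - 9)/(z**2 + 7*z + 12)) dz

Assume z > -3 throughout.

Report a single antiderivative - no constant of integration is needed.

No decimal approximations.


Step 1. Decompose ∫((-2*z - 9)/(z**2 + 7*z + 12)) dz by partial fractions, (-2*z - 9)/(z**2 + 7*z + 12) = 1/(z + 4) - 3/(z + 3): now ∫(-3/(z + 3)) dz + ∫(1/(z + 4)) dz.
Step 2. Evaluate the standard form [assuming z > -4]: now log(z + 4) + ∫(-3/(z + 3)) dz.
Step 3. Evaluate the standard form [assuming z > -3]: now -3*log(z + 3) + log(z + 4).
Answer: -3*log(z + 3) + log(z + 4).


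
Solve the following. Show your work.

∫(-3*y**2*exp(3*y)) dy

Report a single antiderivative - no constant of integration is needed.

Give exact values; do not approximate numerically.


Step 1. Integrate ∫(-3*y**2*exp(3*y)) dy by parts with u = y**2, dv = (-3*exp(3*y)) dy, so v = -exp(3*y): now -y**2*exp(3*y) + ∫(2*y*exp(3*y)) dy.
Step 2. Integrate ∫(2*y*exp(3*y)) dy by parts with u = y, dv = (2*exp(3*y)) dy, so v = 2*exp(3*y)/3: now -y**2*exp(3*y) + 2*y*exp(3*y)/3 + ∫(-2*exp(3*y)/3) dy.
Step 3. Evaluate the standard form: now -y**2*exp(3*y) + 2*y*exp(3*y)/3 - 2*exp(3*y)/9.
Answer: -y**2*exp(3*y) + 2*y*exp(3*y)/3 - 2*exp(3*y)/9.


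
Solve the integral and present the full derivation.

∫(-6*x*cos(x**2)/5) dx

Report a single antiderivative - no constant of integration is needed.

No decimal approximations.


Step 1. Substitute u = x**2, turning ∫(-6*x*cos(x**2)/5) dx into ∫(-3*cos(u)/5) du: now ∫(-3*cos(u)/5) du.
Step 2. Evaluate the standard form: now -3*sin(u)/5.
Step 3. Substitute back u = x**2: now -3*sin(x**2)/5.
Answer: -3*sin(x**2)/5.


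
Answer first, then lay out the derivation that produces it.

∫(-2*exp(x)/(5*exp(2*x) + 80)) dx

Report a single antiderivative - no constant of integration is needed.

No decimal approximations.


The answer is -atan(exp(x)/4)/10.
Step 1. Substitute u = exp(x), turning ∫(-2*exp(x)/(5*exp(2*x) + 80)) dx into ∫(-2/(5*(u**2 + 16))) du: now ∫(-2/(5*(u**2 + 16))) du.
Step 2. Evaluate the standard form: now -atan(u/4)/10.
Step 3. Substitute back u = exp(x): now -atan(exp(x)/4)/10.
Answer: -atan(exp(x)/4)/10.


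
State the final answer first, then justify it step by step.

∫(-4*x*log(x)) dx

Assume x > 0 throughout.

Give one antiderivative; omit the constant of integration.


The answer is -2*x**2*log(x) + x**2.
Step 1. Integrate ∫(-4*x*log(x)) dx by parts with u = log(x), dv = (-4*x) dx, so v = -2*x**2 [assuming x > 0]: now -2*x**2*log(x) + ∫(2*x) dx.
Step 2. Evaluate the standard form: now -2*x**2*log(x) + x**2.
Answer: -2*x**2*log(x) + x**2.


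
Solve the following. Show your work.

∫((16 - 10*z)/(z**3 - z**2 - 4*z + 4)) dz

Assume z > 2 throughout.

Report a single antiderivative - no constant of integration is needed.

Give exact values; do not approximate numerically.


Step 1. Decompose ∫((16 - 10*z)/(z**3 - z**2 - 4*z + 4)) dz by partial fractions, (16 - 10*z)/(z**3 - z**2 - 4*z + 4) = 3/(z + 2) - 2/(z - 1) - 1/(z - 2): now ∫(-1/(z - 2)) dz + ∫(-2/(z - 1)) dz + ∫(3/(z + 2)) dz.
Step 2. Evaluate the standard form [assuming z > 1]: now -2*log(z - 1) + ∫(-1/(z - 2)) dz + ∫(3/(z + 2)) dz.
Step 3. Evaluate the standard form [assuming z > 2]: now -log(z - 2) - 2*log(z - 1) + ∫(3/(z + 2)) dz.
Step 4. Evaluate the standard form [assuming z > -2]: now -log(z - 2) - 2*log(z - 1) + 3*log(z + 2).
Answer: -log(z - 2) - 2*log(z - 1) + 3*log(z + 2).


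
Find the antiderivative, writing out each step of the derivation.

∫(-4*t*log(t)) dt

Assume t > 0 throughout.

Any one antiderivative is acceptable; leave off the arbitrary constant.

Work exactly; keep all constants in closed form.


Step 1. Integrate ∫(-4*t*log(t)) dt by parts with u = log(t), dv = (-4*t) dt, so v = -2*t**2 [assuming t > 0]: now -2*t**2*log(t) + ∫(2*t) dt.
Step 2. Evaluate the standard form: now -2*t**2*log(t) + t**2.
Answer: -2*t**2*log(t) + t**2.


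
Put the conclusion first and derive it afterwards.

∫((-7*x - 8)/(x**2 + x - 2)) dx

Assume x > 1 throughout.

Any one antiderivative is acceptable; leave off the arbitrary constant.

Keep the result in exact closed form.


The answer is -5*log(x - 1) - 2*log(x + 2).
Step 1. Decompose ∫((-7*x - 8)/(x**2 + x - 2)) dx by partial fractions, (-7*x - 8)/(x**2 + x - 2) = -2/(x + 2) - 5/(x - 1): now ∫(-5/(x - 1)) dx + ∫(-2/(x + 2)) dx.
Step 2. Evaluate the standard form [assuming x > -2]: now -2*log(x + 2) + ∫(-5/(x - 1)) dx.
Step 3. Evaluate the standard form [assuming x > 1]: now -5*log(x - 1) - 2*log(x + 2).
Answer: -5*log(x - 1) - 2*log(x + 2).


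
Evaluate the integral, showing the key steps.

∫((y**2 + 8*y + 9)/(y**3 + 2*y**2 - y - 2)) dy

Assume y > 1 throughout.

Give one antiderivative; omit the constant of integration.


Step 1. Decompose ∫((y**2 + 8*y + 9)/(y**3 + 2*y**2 - y - 2)) dy by partial fractions, (y**2 + 8*y + 9)/(y**3 + 2*y**2 - y - 2) = -1/(y + 2) - 1/(y + 1) + 3/(y - 1): now ∫(3/(y - 1)) dy + ∫(-1/(y + 1)) dy + ∫(-1/(y + 2)) dy.
Step 2. Evaluate the standard form [assuming y > 1]: now 3*log(y - 1) + ∫(-1/(y + 1)) dy + ∫(-1/(y + 2)) dy.
Step 3. Evaluate the standard form [assuming y > -1]: now 3*log(y - 1) - log(y + 1) + ∫(-1/(y + 2)) dy.
Step 4. Evaluate the standard form [assuming y > -2]: now 3*log(y - 1) - log(y + 1) - log(y + 2).
Answer: 3*log(y - 1) - log(y + 1) - log(y + 2).


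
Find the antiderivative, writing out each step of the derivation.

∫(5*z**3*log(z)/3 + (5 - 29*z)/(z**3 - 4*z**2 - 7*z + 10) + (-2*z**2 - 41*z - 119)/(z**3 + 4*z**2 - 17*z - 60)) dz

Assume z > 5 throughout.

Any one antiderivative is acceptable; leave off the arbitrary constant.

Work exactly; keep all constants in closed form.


Step 1. Rewrite: now ∫(5*z**3*log(z)/3) dz + ∫((5 - 29*z)/(z**3 - 4*z**2 - 7*z + 10)) dz + ∫((-2*z**2 - 41*z - 119)/(z**3 + 4*z**2 - 17*z - 60)) dz.
Step 2. Integrate ∫(5*z**3*log(z)/3) dz by parts with u = log(z), dv = (5*z**3/3) dz, so v = 5*z**4/12 [assuming z > 0]: now 5*z**4*log(z)/12 + ∫(-5*z**3/12) dz + ∫((5 - 29*z)/(z**3 - 4*z**2 - 7*z + 10)) dz + ∫((-2*z**2 - 41*z - 119)/(z**3 + 4*z**2 - 17*z - 60)) dz.
Step 3. Evaluate the standard form: now 5*z**4*log(z)/12 - 5*z**4/48 + ∫((5 - 29*z)/(z**3 - 4*z**2 - 7*z + 10)) dz + ∫((-2*z**2 - 41*z - 119)/(z**3 + 4*z**2 - 17*z - 60)) dz.
Step 4. Decompose ∫((-2*z**2 - 41*z - 119)/(z**3 + 4*z**2 - 17*z - 60)) dz by partial fractions, (-2*z**2 - 41*z - 119)/(z**3 + 4*z**2 - 17*z - 60) = 2/(z + 5) + 1/(z + 3) - 5/(z - 4): now 5*z**4*log(z)/12 - 5*z**4/48 + ∫((5 - 29*z)/(z**3 - 4*z**2 - 7*z + 10)) dz + ∫(-5/(z - 4)) dz + ∫(1/(z + 3)) dz + ∫(2/(z + 5)) dz.
Step 5. Evaluate the standard form [assuming z > -5]: now 5*z**4*log(z)/12 - 5*z**4/48 + 2*log(z + 5) + ∫((5 - 29*z)/(z**3 - 4*z**2 - 7*z + 10)) dz + ∫(-5/(z - 4)) dz + ∫(1/(z + 3)) dz.
Step 6. Evaluate the standard form [assuming z > 4]: now 5*z**4*log(z)/12 - 5*z**4/48 - 5*log(z - 4) + 2*log(z + 5) + ∫((5 - 29*z)/(z**3 - 4*z**2 - 7*z + 10)) dz + ∫(1/(z + 3)) dz.
Step 7. Evaluate the standard form [assuming z > -3]: now 5*z**4*log(z)/12 - 5*z**4/48 - 5*log(z - 4) + log(z + 3) + 2*log(z + 5) + ∫((5 - 29*z)/(z**3 - 4*z**2 - 7*z + 10)) dz.
Step 8. Decompose ∫((5 - 29*z)/(z**3 - 4*z**2 - 7*z + 10)) dz by partial fractions, (5 - 29*z)/(z**3 - 4*z**2 - 7*z + 10) = 3/(z + 2) + 2/(z - 1) - 5/(z - 5): now 5*z**4*log(z)/12 - 5*z**4/48 - 5*log(z - 4) + log(z + 3) + 2*log(z + 5) + ∫(-5/(z - 5)) dz + ∫(2/(z - 1)) dz + ∫(3/(z + 2)) dz.
Step 9. Evaluate the standard form [assuming z > -2]: now 5*z**4*log(z)/12 - 5*z**4/48 - 5*log(z - 4) + 3*log(z + 2) + log(z + 3) + 2*log(z + 5) + ∫(-5/(z - 5)) dz + ∫(2/(z - 1)) dz.
Step 10. Evaluate the standard form [assuming z > 1]: now 5*z**4*log(z)/12 - 5*z**4/48 - 5*log(z - 4) + 2*log(z - 1) + 3*log(z + 2) + log(z + 3) + 2*log(z + 5) + ∫(-5/(z - 5)) dz.
Step 11. Evaluate the standard form [assuming z > 5]: now 5*z**4*log(z)/12 - 5*z**4/48 - 5*log(z - 5) - 5*log(z - 4) + 2*log(z - 1) + 3*log(z + 2) + log(z + 3) + 2*log(z + 5).
Answer: 5*z**4*log(z)/12 - 5*z**4/48 - 5*log(z - 5) - 5*log(z - 4) + 2*log(z - 1) + 3*log(z + 2) + log(z + 3) + 2*log(z + 5).


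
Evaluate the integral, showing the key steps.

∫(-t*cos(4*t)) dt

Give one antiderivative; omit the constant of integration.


Step 1. Integrate ∫(-t*cos(4*t)) dt by parts with u = t, dv = (-cos(4*t)) dt, so v = -sin(4*t)/4: now -t*sin(4*t)/4 + ∫(sin(4*t)/4) dt.
Step 2. Evaluate the standard form: now -t*sin(4*t)/4 - cos(4*t)/16.
Answer: -t*sin(4*t)/4 - cos(4*t)/16.


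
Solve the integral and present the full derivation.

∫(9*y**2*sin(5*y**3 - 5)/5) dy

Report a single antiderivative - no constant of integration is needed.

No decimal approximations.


Step 1. Substitute u = y**3 - 1, turning ∫(9*y**2*sin(5*y**3 - 5)/5) dy into ∫(3*sin(5*u)/5) du: now ∫(3*sin(5*u)/5) du.
Step 2. Evaluate the standard form: now -3*cos(5*u)/25.
Step 3. Substitute back u = y**3 - 1: now -3*cos(5*y**3 - 5)/25.
Answer: -3*cos(5*y**3 - 5)/25.


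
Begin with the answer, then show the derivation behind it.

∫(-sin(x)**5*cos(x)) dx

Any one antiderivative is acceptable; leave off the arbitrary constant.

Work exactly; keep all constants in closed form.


The answer is -sin(x)**6/6.
Step 1. Substitute u = sin(x), turning ∫(-sin(x)**5*cos(x)) dx into ∫(-u**5) du: now ∫(-u**5) du.
Step 2. Evaluate the standard form: now -u**6/6.
Step 3. Substitute back u = sin(x): now -sin(x)**6/6.
Answer: -sin(x)**6/6.


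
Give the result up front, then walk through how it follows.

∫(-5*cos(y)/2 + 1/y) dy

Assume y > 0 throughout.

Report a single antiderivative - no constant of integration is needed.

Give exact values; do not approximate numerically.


The answer is log(y) - 5*sin(y)/2.
Step 1. Rewrite: now ∫(1/y) dy + ∫(-5*cos(y)/2) dy.
Step 2. Evaluate the standard form [assuming y > 0]: now log(y) + ∫(-5*cos(y)/2) dy.
Step 3. Evaluate the standard form: now log(y) - 5*sin(y)/2.
Answer: log(y) - 5*sin(y)/2.


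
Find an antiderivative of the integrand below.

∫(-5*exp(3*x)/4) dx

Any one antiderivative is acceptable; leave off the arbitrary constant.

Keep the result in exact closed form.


Answer: -5*exp(3*x)/12.


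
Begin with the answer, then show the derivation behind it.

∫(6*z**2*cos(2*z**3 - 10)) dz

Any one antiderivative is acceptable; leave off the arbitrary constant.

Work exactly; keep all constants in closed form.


The answer is sin(2*z**3 - 10).
Step 1. Substitute u = z**3 - 5, turning ∫(6*z**2*cos(2*z**3 - 10)) dz into ∫(2*cos(2*u)) du: now ∫(2*cos(2*u)) du.
Step 2. Evaluate the standard form: now sin(2*u).
Step 3. Substitute back u = z**3 - 5: now sin(2*z**3 - 10).
Answer: sin(2*z**3 - 10).


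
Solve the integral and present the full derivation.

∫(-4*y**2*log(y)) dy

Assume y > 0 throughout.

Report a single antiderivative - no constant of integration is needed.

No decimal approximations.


Step 1. Integrate ∫(-4*y**2*log(y)) dy by parts with u = log(y), dv = (-4*y**2) dy, so v = -4*y**3/3 [assuming y > 0]: now -4*y**3*log(y)/3 + ∫(4*y**2/3) dy.
Step 2. Evaluate the standard form: now -4*y**3*log(y)/3 + 4*y**3/9.
Answer: -4*y**3*log(y)/3 + 4*y**3/9.


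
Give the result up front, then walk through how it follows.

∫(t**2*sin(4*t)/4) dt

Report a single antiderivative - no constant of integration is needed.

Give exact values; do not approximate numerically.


The answer is -t**2*cos(4*t)/16 + t*sin(4*t)/32 + cos(4*t)/128.
Step 1. Integrate ∫(t**2*sin(4*t)/4) dt by parts with u = t**2, dv = (sin(4*t)/4) dt, so v = -cos(4*t)/16: now -t**2*cos(4*t)/16 + ∫(t*cos(4*t)/8) dt.
Step 2. Integrate ∫(t*cos(4*t)/8) dt by parts with u = t, dv = (cos(4*t)/8) dt, so v = sin(4*t)/32: now -t**2*cos(4*t)/16 + t*sin(4*t)/32 + ∫(-sin(4*t)/32) dt.
Step 3. Evaluate the standard form: now -t**2*cos(4*t)/16 + t*sin(4*t)/32 + cos(4*t)/128.
Answer: -t**2*cos(4*t)/16 + t*sin(4*t)/32 + cos(4*t)/128.


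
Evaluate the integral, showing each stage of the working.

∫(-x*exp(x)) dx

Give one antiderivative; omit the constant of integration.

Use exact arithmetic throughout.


Step 1. Integrate ∫(-x*exp(x)) dx by parts with u = x, dv = (-exp(x)) dx, so v = -exp(x): now -x*exp(x) + ∫(exp(x)) dx.
Step 2. Evaluate the standard form: now -x*exp(x) + exp(x).
Answer: -x*exp(x) + exp(x).


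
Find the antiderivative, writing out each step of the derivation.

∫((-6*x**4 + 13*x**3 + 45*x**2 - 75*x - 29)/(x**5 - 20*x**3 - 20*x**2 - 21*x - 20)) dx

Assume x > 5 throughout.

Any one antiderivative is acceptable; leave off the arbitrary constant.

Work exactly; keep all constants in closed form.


Step 1. Decompose ∫((-6*x**4 + 13*x**3 + 45*x**2 - 75*x - 29)/(x**5 - 20*x**3 - 20*x**2 - 21*x - 20)) dx by partial fractions, (-6*x**4 + 13*x**3 + 45*x**2 - 75*x - 29)/(x**5 - 20*x**3 - 20*x**2 - 21*x - 20) = 4/(x**2 + 1) - 3/(x + 4) - 2/(x + 1) - 1/(x - 5): now ∫(-1/(x - 5)) dx + ∫(-2/(x + 1)) dx + ∫(-3/(x + 4)) dx + ∫(4/(x**2 + 1)) dx.
Step 2. Evaluate the standard form [assuming x > 5]: now -log(x - 5) + ∫(-2/(x + 1)) dx + ∫(-3/(x + 4)) dx + ∫(4/(x**2 + 1)) dx.
Step 3. Evaluate the standard form [assuming x > -1]: now -log(x - 5) - 2*log(x + 1) + ∫(-3/(x + 4)) dx + ∫(4/(x**2 + 1)) dx.
Step 4. Evaluate the standard form [assuming x > -4]: now -log(x - 5) - 2*log(x + 1) - 3*log(x + 4) + ∫(4/(x**2 + 1)) dx.
Step 5. Evaluate the standard form: now -log(x - 5) - 2*log(x + 1) - 3*log(x + 4) + 4*atan(x).
Answer: -log(x - 5) - 2*log(x + 1) - 3*log(x + 4) + 4*atan(x).


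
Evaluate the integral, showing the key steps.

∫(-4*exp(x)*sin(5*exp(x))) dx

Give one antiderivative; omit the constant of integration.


Step 1. Substitute u = exp(x), turning ∫(-4*exp(x)*sin(5*exp(x))) dx into ∫(-4*sin(5*u)) du: now ∫(-4*sin(5*u)) du.
Step 2. Evaluate the standard form: now 4*cos(5*u)/5.
Step 3. Substitute back u = exp(x): now 4*cos(5*exp(x))/5.
Answer: 4*cos(5*exp(x))/5.


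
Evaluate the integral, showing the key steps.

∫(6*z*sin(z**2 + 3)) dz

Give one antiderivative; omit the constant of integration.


Step 1. Substitute u = z**2 + 3, turning ∫(6*z*sin(z**2 + 3)) dz into ∫(3*sin(u)) du: now ∫(3*sin(u)) du.
Step 2. Evaluate the standard form: now -3*cos(u).
Step 3. Substitute back u = z**2 + 3: now -3*cos(z**2 + 3).
Answer: -3*cos(z**2 + 3).


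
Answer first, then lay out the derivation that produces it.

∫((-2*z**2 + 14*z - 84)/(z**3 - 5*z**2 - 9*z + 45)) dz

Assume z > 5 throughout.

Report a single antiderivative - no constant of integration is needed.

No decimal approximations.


The answer is -4*log(z - 5) + 5*log(z - 3) - 3*log(z + 3).
Step 1. Decompose ∫((-2*z**2 + 14*z - 84)/(z**3 - 5*z**2 - 9*z + 45)) dz by partial fractions, (-2*z**2 + 14*z - 84)/(z**3 - 5*z**2 - 9*z + 45) = -3/(z + 3) + 5/(z - 3) - 4/(z - 5): now ∫(-4/(z - 5)) dz + ∫(5/(z - 3)) dz + ∫(-3/(z + 3)) dz.
Step 2. Evaluate the standard form [assuming z > 5]: now -4*log(z - 5) + ∫(5/(z - 3)) dz + ∫(-3/(z + 3)) dz.
Step 3. Evaluate the standard form [assuming z > -3]: now -4*log(z - 5) - 3*log(z + 3) + ∫(5/(z - 3)) dz.
Step 4. Evaluate the standard form [assuming z > 3]: now -4*log(z - 5) + 5*log(z - 3) - 3*log(z + 3).
Answer: -4*log(z - 5) + 5*log(z - 3) - 3*log(z + 3).


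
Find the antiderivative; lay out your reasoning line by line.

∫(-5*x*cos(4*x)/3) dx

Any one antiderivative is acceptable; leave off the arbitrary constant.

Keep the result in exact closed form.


Step 1. Integrate ∫(-5*x*cos(4*x)/3) dx by parts with u = x, dv = (-5*cos(4*x)/3) dx, so v = -5*sin(4*x)/12: now -5*x*sin(4*x)/12 + ∫(5*sin(4*x)/12) dx.
Step 2. Evaluate the standard form: now -5*x*sin(4*x)/12 - 5*cos(4*x)/48.
Answer: -5*x*sin(4*x)/12 - 5*cos(4*x)/48.


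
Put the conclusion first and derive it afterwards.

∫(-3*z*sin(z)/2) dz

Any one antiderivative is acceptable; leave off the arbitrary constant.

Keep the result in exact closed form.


The answer is 3*z*cos(z)/2 - 3*sin(z)/2.
Step 1. Integrate ∫(-3*z*sin(z)/2) dz by parts with u = z, dv = (-3*sin(z)/2) dz, so v = 3*cos(z)/2: now 3*z*cos(z)/2 + ∫(-3*cos(z)/2) dz.
Step 2. Evaluate the standard form: now 3*z*cos(z)/2 - 3*sin(z)/2.
Answer: 3*z*cos(z)/2 - 3*sin(z)/2.


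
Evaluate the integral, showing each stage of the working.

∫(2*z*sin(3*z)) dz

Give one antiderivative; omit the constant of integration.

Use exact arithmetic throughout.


Step 1. Integrate ∫(2*z*sin(3*z)) dz by parts with u = z, dv = (2*sin(3*z)) dz, so v = -2*cos(3*z)/3: now -2*z*cos(3*z)/3 + ∫(2*cos(3*z)/3) dz.
Step 2. Evaluate the standard form: now -2*z*cos(3*z)/3 + 2*sin(3*z)/9.
Answer: -2*z*cos(3*z)/3 + 2*sin(3*z)/9.


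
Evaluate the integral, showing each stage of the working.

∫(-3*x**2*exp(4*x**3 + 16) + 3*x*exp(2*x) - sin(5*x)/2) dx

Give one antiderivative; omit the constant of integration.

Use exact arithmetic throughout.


Step 1. Rewrite: now ∫(3*x*exp(2*x)) dx + ∫(-3*x**2*exp(4*x**3 + 16)) dx + ∫(-sin(5*x)/2) dx.
Step 2. Substitute u = x**3 + 4, turning ∫(-3*x**2*exp(4*x**3 + 16)) dx into ∫(-exp(4*u)) du: now ∫(3*x*exp(2*x)) dx + ∫(-exp(4*u)) du + ∫(-sin(5*x)/2) dx.
Step 3. Evaluate the standard form: now -exp(4*u)/4 + ∫(3*x*exp(2*x)) dx + ∫(-sin(5*x)/2) dx.
Step 4. Substitute back u = x**3 + 4: now -exp(4*x**3 + 16)/4 + ∫(3*x*exp(2*x)) dx + ∫(-sin(5*x)/2) dx.
Step 5. Evaluate the standard form: now -exp(4*x**3 + 16)/4 + cos(5*x)/10 + ∫(3*x*exp(2*x)) dx.
Step 6. Integrate ∫(3*x*exp(2*x)) dx by parts with u = x, dv = (3*exp(2*x)) dx, so v = 3*exp(2*x)/2: now 3*x*exp(2*x)/2 - exp(4*x**3 + 16)/4 + cos(5*x)/10 + ∫(-3*exp(2*x)/2) dx.
Step 7. Evaluate the standard form: now 3*x*exp(2*x)/2 - 3*exp(2*x)/4 - exp(4*x**3 + 16)/4 + cos(5*x)/10.
Answer: 3*x*exp(2*x)/2 - 3*exp(2*x)/4 - exp(4*x**3 + 16)/4 + cos(5*x)/10.


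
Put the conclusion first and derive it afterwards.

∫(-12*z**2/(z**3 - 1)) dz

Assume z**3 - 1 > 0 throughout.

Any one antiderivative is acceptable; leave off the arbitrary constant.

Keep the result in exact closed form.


The answer is -4*log(z**3 - 1).
Step 1. Substitute u = z**3 - 1, turning ∫(-12*z**2/(z**3 - 1)) dz into ∫(-4/u) du: now ∫(-4/u) du.
Step 2. Evaluate the standard form [assuming u > 0]: now -4*log(u).
Step 3. Substitute back u = z**3 - 1: now -4*log(z**3 - 1).
Answer: -4*log(z**3 - 1).


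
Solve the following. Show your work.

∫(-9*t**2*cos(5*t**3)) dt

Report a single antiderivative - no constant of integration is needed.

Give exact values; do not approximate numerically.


Step 1. Substitute u = t**3, turning ∫(-9*t**2*cos(5*t**3)) dt into ∫(-3*cos(5*u)) du: now ∫(-3*cos(5*u)) du.
Step 2. Evaluate the standard form: now -3*sin(5*u)/5.
Step 3. Substitute back u = t**3: now -3*sin(5*t**3)/5.
Answer: -3*sin(5*t**3)/5.


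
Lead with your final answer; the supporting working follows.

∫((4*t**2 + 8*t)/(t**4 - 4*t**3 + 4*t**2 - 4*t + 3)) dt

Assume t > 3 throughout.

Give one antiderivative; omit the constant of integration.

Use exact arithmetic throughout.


The answer is 3*log(t - 3) - 3*log(t - 1) - 2*atan(t).
Step 1. Decompose ∫((4*t**2 + 8*t)/(t**4 - 4*t**3 + 4*t**2 - 4*t + 3)) dt by partial fractions, (4*t**2 + 8*t)/(t**4 - 4*t**3 + 4*t**2 - 4*t + 3) = -2/(t**2 + 1) - 3/(t - 1) + 3/(t - 3): now ∫(3/(t - 3)) dt + ∫(-3/(t - 1)) dt + ∫(-2/(t**2 + 1)) dt.
Step 2. Evaluate the standard form [assuming t > 3]: now 3*log(t - 3) + ∫(-3/(t - 1)) dt + ∫(-2/(t**2 + 1)) dt.
Step 3. Evaluate the standard form [assuming t > 1]: now 3*log(t - 3) - 3*log(t - 1) + ∫(-2/(t**2 + 1)) dt.
Step 4. Evaluate the standard form: now 3*log(t - 3) - 3*log(t - 1) - 2*atan(t).
Answer: 3*log(t - 3) - 3*log(t - 1) - 2*atan(t).


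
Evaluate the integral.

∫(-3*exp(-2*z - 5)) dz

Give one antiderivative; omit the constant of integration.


Answer: 3*exp(-2*z - 5)/2.


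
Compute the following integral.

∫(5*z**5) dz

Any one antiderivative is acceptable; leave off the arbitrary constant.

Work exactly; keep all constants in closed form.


Answer: 5*z**6/6.


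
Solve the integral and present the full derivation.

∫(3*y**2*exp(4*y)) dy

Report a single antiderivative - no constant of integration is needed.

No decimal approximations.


Step 1. Integrate ∫(3*y**2*exp(4*y)) dy by parts with u = y**2, dv = (3*exp(4*y)) dy, so v = 3*exp(4*y)/4: now 3*y**2*exp(4*y)/4 + ∫(-3*y*exp(4*y)/2) dy.
Step 2. Integrate ∫(-3*y*exp(4*y)/2) dy by parts with u = y, dv = (-3*exp(4*y)/2) dy, so v = -3*exp(4*y)/8: now 3*y**2*exp(4*y)/4 - 3*y*exp(4*y)/8 + ∫(3*exp(4*y)/8) dy.
Step 3. Evaluate the standard form: now 3*y**2*exp(4*y)/4 - 3*y*exp(4*y)/8 + 3*exp(4*y)/32.
Answer: 3*y**2*exp(4*y)/4 - 3*y*exp(4*y)/8 + 3*exp(4*y)/32.


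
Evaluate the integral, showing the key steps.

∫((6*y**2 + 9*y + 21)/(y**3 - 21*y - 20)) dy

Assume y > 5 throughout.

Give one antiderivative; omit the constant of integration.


Step 1. Decompose ∫((6*y**2 + 9*y + 21)/(y**3 - 21*y - 20)) dy by partial fractions, (6*y**2 + 9*y + 21)/(y**3 - 21*y - 20) = 3/(y + 4) - 1/(y + 1) + 4/(y - 5): now ∫(4/(y - 5)) dy + ∫(-1/(y + 1)) dy + ∫(3/(y + 4)) dy.
Step 2. Evaluate the standard form [assuming y > -1]: now -log(y + 1) + ∫(4/(y - 5)) dy + ∫(3/(y + 4)) dy.
Step 3. Evaluate the standard form [assuming y > -4]: now -log(y + 1) + 3*log(y + 4) + ∫(4/(y - 5)) dy.
Step 4. Evaluate the standard form [assuming y > 5]: now 4*log(y - 5) - log(y + 1) + 3*log(y + 4).
Answer: 4*log(y - 5) - log(y + 1) + 3*log(y + 4).


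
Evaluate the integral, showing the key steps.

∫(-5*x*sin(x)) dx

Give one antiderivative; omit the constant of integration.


Step 1. Integrate ∫(-5*x*sin(x)) dx by parts with u = x, dv = (-5*sin(x)) dx, so v = 5*cos(x): now 5*x*cos(x) + ∫(-5*cos(x)) dx.
Step 2. Evaluate the standard form: now 5*x*cos(x) - 5*sin(x).
Answer: 5*x*cos(x) - 5*sin(x).


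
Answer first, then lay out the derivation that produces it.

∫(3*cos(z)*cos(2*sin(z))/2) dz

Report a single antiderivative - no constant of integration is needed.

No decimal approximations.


The answer is 3*sin(2*sin(z))/4.
Step 1. Substitute u = sin(z), turning ∫(3*cos(z)*cos(2*sin(z))/2) dz into ∫(3*cos(2*u)/2) du: now ∫(3*cos(2*u)/2) du.
Step 2. Evaluate the standard form: now 3*sin(2*u)/4.
Step 3. Substitute back u = sin(z): now 3*sin(2*sin(z))/4.
Answer: 3*sin(2*sin(z))/4.


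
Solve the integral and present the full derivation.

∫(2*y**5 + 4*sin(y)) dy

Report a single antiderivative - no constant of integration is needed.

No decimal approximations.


Step 1. Rewrite: now ∫(2*y**5) dy + ∫(4*sin(y)) dy.
Step 2. Evaluate the standard form: now -4*cos(y) + ∫(2*y**5) dy.
Step 3. Evaluate the standard form: now y**6/3 - 4*cos(y).
Answer: y**6/3 - 4*cos(y).


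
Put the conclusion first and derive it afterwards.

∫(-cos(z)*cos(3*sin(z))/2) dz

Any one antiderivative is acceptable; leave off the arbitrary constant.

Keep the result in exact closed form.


The answer is -sin(3*sin(z))/6.
Step 1. Substitute u = sin(z), turning ∫(-cos(z)*cos(3*sin(z))/2) dz into ∫(-cos(3*u)/2) du: now ∫(-cos(3*u)/2) du.
Step 2. Evaluate the standard form: now -sin(3*u)/6.
Step 3. Substitute back u = sin(z): now -sin(3*sin(z))/6.
Answer: -sin(3*sin(z))/6.


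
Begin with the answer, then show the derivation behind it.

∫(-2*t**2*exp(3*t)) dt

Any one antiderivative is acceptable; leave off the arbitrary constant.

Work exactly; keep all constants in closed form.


The answer is -2*t**2*exp(3*t)/3 + 4*t*exp(3*t)/9 - 4*exp(3*t)/27.
Step 1. Integrate ∫(-2*t**2*exp(3*t)) dt by parts with u = t**2, dv = (-2*exp(3*t)) dt, so v = -2*exp(3*t)/3: now -2*t**2*exp(3*t)/3 + ∫(4*t*exp(3*t)/3) dt.
Step 2. Integrate ∫(4*t*exp(3*t)/3) dt by parts with u = t, dv = (4*exp(3*t)/3) dt, so v = 4*exp(3*t)/9: now -2*t**2*exp(3*t)/3 + 4*t*exp(3*t)/9 + ∫(-4*exp(3*t)/9) dt.
Step 3. Evaluate the standard form: now -2*t**2*exp(3*t)/3 + 4*t*exp(3*t)/9 - 4*exp(3*t)/27.
Answer: -2*t**2*exp(3*t)/3 + 4*t*exp(3*t)/9 - 4*exp(3*t)/27.


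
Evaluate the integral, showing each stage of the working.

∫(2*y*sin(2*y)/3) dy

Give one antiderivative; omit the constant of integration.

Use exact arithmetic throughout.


Step 1. Integrate ∫(2*y*sin(2*y)/3) dy by parts with u = y, dv = (2*sin(2*y)/3) dy, so v = -cos(2*y)/3: now -y*cos(2*y)/3 + ∫(cos(2*y)/3) dy.
Step 2. Evaluate the standard form: now -y*cos(2*y)/3 + sin(2*y)/6.
Answer: -y*cos(2*y)/3 + sin(2*y)/6.


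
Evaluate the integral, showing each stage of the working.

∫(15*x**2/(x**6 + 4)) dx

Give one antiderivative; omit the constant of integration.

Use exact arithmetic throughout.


Step 1. Substitute u = x**3, turning ∫(15*x**2/(x**6 + 4)) dx into ∫(5/(u**2 + 4)) du: now ∫(5/(u**2 + 4)) du.
Step 2. Evaluate the standard form: now 5*atan(u/2)/2.
Step 3. Substitute back u = x**3: now 5*atan(x**3/2)/2.
Answer: 5*atan(x**3/2)/2.


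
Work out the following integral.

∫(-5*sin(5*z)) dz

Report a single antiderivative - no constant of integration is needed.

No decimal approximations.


Answer: cos(5*z).


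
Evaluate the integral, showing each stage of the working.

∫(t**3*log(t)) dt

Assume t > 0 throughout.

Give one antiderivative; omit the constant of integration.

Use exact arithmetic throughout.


Step 1. Integrate ∫(t**3*log(t)) dt by parts with u = log(t), dv = (t**3) dt, so v = t**4/4 [assuming t > 0]: now t**4*log(t)/4 + ∫(-t**3/4) dt.
Step 2. Evaluate the standard form: now t**4*log(t)/4 - t**4/16.
Answer: t**4*log(t)/4 - t**4/16.


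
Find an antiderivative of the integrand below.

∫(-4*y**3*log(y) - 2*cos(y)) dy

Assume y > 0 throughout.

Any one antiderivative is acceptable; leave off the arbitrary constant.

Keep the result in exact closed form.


Answer: -y**4*log(y) + y**4/4 - 2*sin(y).


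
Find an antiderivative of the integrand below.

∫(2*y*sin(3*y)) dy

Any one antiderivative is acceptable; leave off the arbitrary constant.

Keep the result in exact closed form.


Answer: -2*y*cos(3*y)/3 + 2*sin(3*y)/9.


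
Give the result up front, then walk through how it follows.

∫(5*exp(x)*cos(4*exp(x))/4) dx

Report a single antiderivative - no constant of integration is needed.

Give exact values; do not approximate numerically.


The answer is 5*sin(4*exp(x))/16.
Step 1. Substitute u = exp(x), turning ∫(5*exp(x)*cos(4*exp(x))/4) dx into ∫(5*cos(4*u)/4) du: now ∫(5*cos(4*u)/4) du.
Step 2. Evaluate the standard form: now 5*sin(4*u)/16.
Step 3. Substitute back u = exp(x): now 5*sin(4*exp(x))/16.
Answer: 5*sin(4*exp(x))/16.


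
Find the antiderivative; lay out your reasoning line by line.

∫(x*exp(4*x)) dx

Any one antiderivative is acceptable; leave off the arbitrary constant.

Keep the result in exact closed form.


Step 1. Integrate ∫(x*exp(4*x)) dx by parts with u = x, dv = (exp(4*x)) dx, so v = exp(4*x)/4: now x*exp(4*x)/4 + ∫(-exp(4*x)/4) dx.
Step 2. Evaluate the standard form: now x*exp(4*x)/4 - exp(4*x)/16.
Answer: x*exp(4*x)/4 - exp(4*x)/16.


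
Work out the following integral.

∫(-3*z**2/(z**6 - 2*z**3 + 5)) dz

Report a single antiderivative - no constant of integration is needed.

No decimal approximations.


Answer: -atan(z**3/2 - 1/2)/2.


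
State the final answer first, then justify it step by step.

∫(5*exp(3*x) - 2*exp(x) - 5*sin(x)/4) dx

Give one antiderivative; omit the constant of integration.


The answer is 5*exp(3*x)/3 - 2*exp(x) + 5*cos(x)/4.
Step 1. Rewrite: now ∫(-2*exp(x)) dx + ∫(5*exp(3*x)) dx + ∫(-5*sin(x)/4) dx.
Step 2. Evaluate the standard form: now 5*exp(3*x)/3 + ∫(-2*exp(x)) dx + ∫(-5*sin(x)/4) dx.
Step 3. Evaluate the standard form: now 5*exp(3*x)/3 - 2*exp(x) + ∫(-5*sin(x)/4) dx.
Step 4. Evaluate the standard form: now 5*exp(3*x)/3 - 2*exp(x) + 5*cos(x)/4.
Answer: 5*exp(3*x)/3 - 2*exp(x) + 5*cos(x)/4.


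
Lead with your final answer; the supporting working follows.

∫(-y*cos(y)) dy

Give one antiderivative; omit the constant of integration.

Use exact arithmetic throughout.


The answer is -y*sin(y) - cos(y).
Step 1. Integrate ∫(-y*cos(y)) dy by parts with u = y, dv = (-cos(y)) dy, so v = -sin(y): now -y*sin(y) + ∫(sin(y)) dy.
Step 2. Evaluate the standard form: now -y*sin(y) - cos(y).
Answer: -y*sin(y) - cos(y).


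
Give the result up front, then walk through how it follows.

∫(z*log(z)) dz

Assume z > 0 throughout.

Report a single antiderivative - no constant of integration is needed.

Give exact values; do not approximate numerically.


The answer is z**2*log(z)/2 - z**2/4.
Step 1. Integrate ∫(z*log(z)) dz by parts with u = log(z), dv = (z) dz, so v = z**2/2 [assuming z > 0]: now z**2*log(z)/2 + ∫(-z/2) dz.
Step 2. Evaluate the standard form: now z**2*log(z)/2 - z**2/4.
Answer: z**2*log(z)/2 - z**2/4.


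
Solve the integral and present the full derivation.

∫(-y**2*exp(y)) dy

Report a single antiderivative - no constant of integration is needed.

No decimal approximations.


Step 1. Integrate ∫(-y**2*exp(y)) dy by parts with u = y**2, dv = (-exp(y)) dy, so v = -exp(y): now -y**2*exp(y) + ∫(2*y*exp(y)) dy.
Step 2. Integrate ∫(2*y*exp(y)) dy by parts with u = y, dv = (2*exp(y)) dy, so v = 2*exp(y): now -y**2*exp(y) + 2*y*exp(y) + ∫(-2*exp(y)) dy.
Step 3. Evaluate the standard form: now -y**2*exp(y) + 2*y*exp(y) - 2*exp(y).
Answer: -y**2*exp(y) + 2*y*exp(y) - 2*exp(y).
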